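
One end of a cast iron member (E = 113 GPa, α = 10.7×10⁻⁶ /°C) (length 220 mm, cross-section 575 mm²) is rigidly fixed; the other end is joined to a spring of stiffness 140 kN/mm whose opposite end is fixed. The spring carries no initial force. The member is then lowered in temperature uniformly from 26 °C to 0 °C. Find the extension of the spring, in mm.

The unrestrained thermal change is αΔT L = 10.7×10⁻⁶ × 26 × 220 = 0.0612 mm.
With a force P in the spring, the elastic change of the member is PL/(AE) and that of the spring is P/k; compatibility requires their sum to equal δ_free.
P [ L/(AE) + 1/k ] = δ_free → P [ 220/(575×113×10³) + 1/(140×10³) ] = 0.0612.
P = 0.0612 / 1.053×10⁻⁵ = 5813 N.
Spring extension = P/k = 5813/(140×10³) = 0.04152 mm.

δ ≈ 0.0415 mm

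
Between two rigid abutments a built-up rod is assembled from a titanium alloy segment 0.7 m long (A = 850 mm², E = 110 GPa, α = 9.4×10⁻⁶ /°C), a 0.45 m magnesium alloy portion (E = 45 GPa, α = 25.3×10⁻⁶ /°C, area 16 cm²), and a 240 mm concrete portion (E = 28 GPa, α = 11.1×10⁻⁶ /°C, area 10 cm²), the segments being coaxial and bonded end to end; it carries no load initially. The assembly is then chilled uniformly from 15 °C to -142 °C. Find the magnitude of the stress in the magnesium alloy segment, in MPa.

Free thermal contraction of the whole bar: Σ αᵢΔT Lᵢ = 9.4×10⁻⁶×157×700 + 25.3×10⁻⁶×157×450 + 11.1×10⁻⁶×157×240 = 3.239 mm.
The rigid supports impose zero overall length change; the single axial force P common to all segments must satisfy P Σ Lᵢ/(AᵢEᵢ) = δ_free.
The series flexibility is Σ Lᵢ/(AᵢEᵢ) = 700/(850×110×10³) + 450/(1600×45×10³) + 240/(1000×28×10³) = 2.231×10⁻⁵ mm/N.
P = 3.239 / 2.231×10⁻⁵ = 145200 N = 145.2 kN, tensile.
σ_{magnesium alloy} = P / A = 145200 / 1600 = 90.74 MPa.

σ ≈ 90.7 MPa (tensile)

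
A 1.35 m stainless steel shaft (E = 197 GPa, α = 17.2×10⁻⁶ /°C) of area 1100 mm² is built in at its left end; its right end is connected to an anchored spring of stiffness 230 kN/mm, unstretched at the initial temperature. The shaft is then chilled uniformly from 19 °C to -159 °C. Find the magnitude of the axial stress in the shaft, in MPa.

σ ≈ 355 MPa (tensile)

The unrestrained thermal change is αΔT L = 17.2×10⁻⁶ × 178 × 1350 = 4.133 mm.
Let P be the tensile force in the spring. The shaft extends elastically by PL/(AE) and the spring stretches by P/k; together these equal δ_free.
So P = δ_free / [L/(AE) + 1/k] = 4.133 / [ 1350/(1100×197×10³) + 1/(230×10³) ].
P = 4.133 / 1.058×10⁻⁵ = 390700 N.
σ = P/A = 390700/1100 = 355.2 MPa.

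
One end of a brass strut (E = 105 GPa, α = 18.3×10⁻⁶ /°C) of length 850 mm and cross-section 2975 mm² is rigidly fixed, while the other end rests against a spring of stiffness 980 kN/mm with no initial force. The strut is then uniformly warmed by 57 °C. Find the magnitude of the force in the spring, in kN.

P ≈ 237 kN

The unrestrained thermal change is αΔT L = 18.3×10⁻⁶ × 57 × 850 = 0.8866 mm.
Let P be the compressive force at the spring. The strut shortens elastically by PL/(AE) and the spring compresses by P/k; together these equal δ_free.
So P = δ_free / [L/(AE) + 1/k] = 0.8866 / [ 850/(2975×105×10³) + 1/(980×10³) ].
P = 0.8866 / 3.741×10⁻⁶ = 237000 N.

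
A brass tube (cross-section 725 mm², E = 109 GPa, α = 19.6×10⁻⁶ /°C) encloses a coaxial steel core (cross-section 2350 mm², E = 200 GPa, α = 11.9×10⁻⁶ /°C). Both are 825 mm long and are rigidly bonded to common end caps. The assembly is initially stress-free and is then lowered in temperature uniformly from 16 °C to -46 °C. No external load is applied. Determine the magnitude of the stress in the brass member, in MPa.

σ ≈ 44.5 MPa (tensile)

Equilibrium of a rigid end plate with no external load gives equal and opposite internal forces ±P in the two members. Since α_{brass} > α_{steel}, cooling drives the brass into tension and the steel into compression.
Setting the final lengths equal and cancelling L: (α₁ − α₂)ΔT = P/(A₁E₁) + P/(A₂E₂).
|α₁ − α₂|·ΔT = 7.7×10⁻⁶ × 62 = 0.0004774.
1/(A₁E₁) + 1/(A₂E₂) = 1/(725×109×10³) + 1/(2350×200×10³) = 1.478×10⁻⁸ N⁻¹.
So P = 0.0004774 / 1.478×10⁻⁸ = 32.3 kN.
σ_{brass} = P/A₁ = 32300/725 = 44.55 MPa, tensile.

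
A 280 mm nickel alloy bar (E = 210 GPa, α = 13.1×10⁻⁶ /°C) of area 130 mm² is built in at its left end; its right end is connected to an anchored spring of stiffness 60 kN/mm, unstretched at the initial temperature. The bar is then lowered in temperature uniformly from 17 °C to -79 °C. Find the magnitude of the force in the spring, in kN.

If the spring were absent the bar would shorten by αΔT L = 13.1×10⁻⁶ × 96 × 280 = 0.3521 mm.
With a force P in the spring, the elastic change of the bar is PL/(AE) and that of the spring is P/k; compatibility requires their sum to equal δ_free.
So P = δ_free / [L/(AE) + 1/k] = 0.3521 / [ 280/(130×210×10³) + 1/(60×10³) ].
P = 0.3521 / 2.692×10⁻⁵ = 13080 N.

P ≈ 13.1 kN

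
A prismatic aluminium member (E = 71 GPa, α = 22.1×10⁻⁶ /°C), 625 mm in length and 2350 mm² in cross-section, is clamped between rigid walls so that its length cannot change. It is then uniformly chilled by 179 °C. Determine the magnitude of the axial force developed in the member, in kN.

The ends cannot move, so σ = EαΔT = 71×10³ × 22.1×10⁻⁶ × 179 = 280.9 MPa.
Axial force P = σA = 280.9 × 2350 = 660000 N = 660 kN, tensile.

P ≈ 660 kN (tensile)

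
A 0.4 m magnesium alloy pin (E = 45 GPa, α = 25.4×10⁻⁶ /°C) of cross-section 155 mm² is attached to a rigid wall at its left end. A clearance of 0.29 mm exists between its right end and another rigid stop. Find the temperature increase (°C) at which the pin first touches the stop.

The gap closes when αΔT L = 0.29 mm, since the pin is still unstressed at that instant.
So ΔT = g/(αL) = 0.29/(25.4×10⁻⁶ × 400) = 28.54 °C.

ΔT ≈ 28.5 °C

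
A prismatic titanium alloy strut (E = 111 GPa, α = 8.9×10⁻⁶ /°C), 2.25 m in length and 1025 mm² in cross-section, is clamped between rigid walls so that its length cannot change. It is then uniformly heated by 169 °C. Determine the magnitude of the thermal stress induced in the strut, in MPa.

Because both ends are immovable the net strain is zero, and the suppressed thermal strain is αΔT = 8.9×10⁻⁶ × 169 = 1504.1×10⁻⁶.
Hence σ = E·αΔT = 111×10³ × 1504.1×10⁻⁶ = 167 MPa, compressive.

σ ≈ 167 MPa (compressive)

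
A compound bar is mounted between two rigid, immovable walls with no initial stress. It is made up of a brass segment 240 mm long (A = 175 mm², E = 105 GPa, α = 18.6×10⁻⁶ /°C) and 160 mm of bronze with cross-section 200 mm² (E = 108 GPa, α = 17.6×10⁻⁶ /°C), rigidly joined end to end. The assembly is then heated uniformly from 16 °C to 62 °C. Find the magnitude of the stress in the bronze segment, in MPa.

If the supports were absent, the total length change would be Σ αᵢΔT Lᵢ = 18.6×10⁻⁶×46×240 + 17.6×10⁻⁶×46×160 = 0.3349 mm.
The walls prevent any net length change, so an axial force P (same in every segment) develops. Compatibility: P · Σ Lᵢ/(AᵢEᵢ) = δ_free.
The series flexibility is Σ Lᵢ/(AᵢEᵢ) = 240/(175×105×10³) + 160/(200×108×10³) = 2.047×10⁻⁵ mm/N.
Hence P = δ_free / Σ(L/AE) = 0.3349/2.047×10⁻⁵ = 16.36 kN (compressive).
σ_{bronze} = P / A = 16360 / 200 = 81.8 MPa.

σ ≈ 81.8 MPa (compressive)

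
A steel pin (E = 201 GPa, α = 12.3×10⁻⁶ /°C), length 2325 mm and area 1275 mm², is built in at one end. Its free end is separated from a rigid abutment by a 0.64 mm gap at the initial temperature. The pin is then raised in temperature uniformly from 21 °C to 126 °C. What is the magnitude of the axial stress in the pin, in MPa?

σ ≈ 204 MPa (compressive)

Free thermal elongation = αΔT L = 12.3×10⁻⁶ × 105 × 2325 = 3.003 mm.
The gap closes (δ_free > 0.64 mm) and the wall then resists a further 3.003 − 0.64 = 2.363 mm of expansion.
That suppressed elongation corresponds to σ = E·Δ/L = 201×10³ × 2.363/2325 = 204.3 MPa.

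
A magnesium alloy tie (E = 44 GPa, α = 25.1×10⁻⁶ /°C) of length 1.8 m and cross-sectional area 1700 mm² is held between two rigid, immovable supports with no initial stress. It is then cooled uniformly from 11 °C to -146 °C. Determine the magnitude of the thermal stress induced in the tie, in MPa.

With length fixed, the mechanical strain must cancel the thermal strain αΔT = 25.1×10⁻⁶ × 157 = 3940.7×10⁻⁶.
σ = EαΔT = 44×10³ × 25.1×10⁻⁶ × 157 = 173.4 MPa (tensile; the tie is trying to contract).

σ ≈ 173 MPa (tensile)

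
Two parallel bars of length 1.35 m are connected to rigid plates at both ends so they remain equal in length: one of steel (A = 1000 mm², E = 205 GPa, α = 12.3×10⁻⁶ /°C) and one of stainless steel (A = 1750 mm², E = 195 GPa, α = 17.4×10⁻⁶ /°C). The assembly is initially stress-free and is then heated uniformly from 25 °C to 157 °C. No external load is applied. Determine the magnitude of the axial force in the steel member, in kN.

P ≈ 86.2 kN (tensile in the steel)

The stainless steel has the larger α, so on heating it would change length more than the steel if both were free. The rigid plates force a common final length, so the stainless steel is put into compression and the steel into tension, with equal and opposite forces P (no external load).
Equating the net (thermal + elastic) strains gives |α₁ − α₂|·ΔT = P·[1/(A₁E₁) + 1/(A₂E₂)].
|α₁ − α₂|·ΔT = 5.1×10⁻⁶ × 132 = 0.0006732.
1/(A₁E₁) + 1/(A₂E₂) = 1/(1000×205×10³) + 1/(1750×195×10³) = 7.808×10⁻⁹ N⁻¹.
So P = 0.0006732 / 7.808×10⁻⁹ = 86.21 kN.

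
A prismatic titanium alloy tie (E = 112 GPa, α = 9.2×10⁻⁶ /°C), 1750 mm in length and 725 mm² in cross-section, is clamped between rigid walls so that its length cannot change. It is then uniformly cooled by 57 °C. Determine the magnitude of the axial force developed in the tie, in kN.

P ≈ 42.6 kN (tensile)

Full restraint means ε = 0, so the stress is σ = EαΔT = 112×10³ × 9.2×10⁻⁶ × 57 = 58.73 MPa.
Then P = σA = 58.73 × 725 mm² = 42.58 kN, tensile.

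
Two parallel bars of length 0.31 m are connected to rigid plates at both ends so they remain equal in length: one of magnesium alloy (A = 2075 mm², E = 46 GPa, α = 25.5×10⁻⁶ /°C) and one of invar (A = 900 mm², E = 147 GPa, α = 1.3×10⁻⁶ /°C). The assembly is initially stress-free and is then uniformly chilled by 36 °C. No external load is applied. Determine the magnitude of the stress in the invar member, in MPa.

Both members must finish at the same length. With the larger α, the magnesium alloy tends to over-contract; the plates restrain it, putting the magnesium alloy in tension and the invar in compression. With no external load the two internal forces are equal and opposite, magnitude P.
Equating the net (thermal + elastic) strains gives |α₁ − α₂|·ΔT = P·[1/(A₁E₁) + 1/(A₂E₂)].
|α₁ − α₂|·ΔT = 24.2×10⁻⁶ × 36 = 0.0008712.
1/(A₁E₁) + 1/(A₂E₂) = 1/(2075×46×10³) + 1/(900×147×10³) = 1.804×10⁻⁸ N⁻¹.
P = 0.0008712 / 1.804×10⁻⁸ = 48310 N = 48.31 kN.
σ_{invar} = P/A₂ = 48310/900 = 53.67 MPa, compressive.

σ ≈ 53.7 MPa (compressive)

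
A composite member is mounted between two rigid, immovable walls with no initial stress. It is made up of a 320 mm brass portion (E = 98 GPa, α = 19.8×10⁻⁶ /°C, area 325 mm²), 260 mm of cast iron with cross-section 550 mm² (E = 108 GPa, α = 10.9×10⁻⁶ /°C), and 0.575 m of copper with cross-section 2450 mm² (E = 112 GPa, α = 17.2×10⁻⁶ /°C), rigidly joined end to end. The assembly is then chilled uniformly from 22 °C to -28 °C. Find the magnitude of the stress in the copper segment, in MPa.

σ ≈ 23.5 MPa (tensile)

With the walls removed the bar would change length by δ_free = Σ αᵢΔT Lᵢ = 19.8×10⁻⁶×50×320 + 10.9×10⁻⁶×50×260 + 17.2×10⁻⁶×50×575 = 0.953 mm.
The rigid supports impose zero overall length change; the single axial force P common to all segments must satisfy P Σ Lᵢ/(AᵢEᵢ) = δ_free.
The series flexibility is Σ Lᵢ/(AᵢEᵢ) = 320/(325×98×10³) + 260/(550×108×10³) + 575/(2450×112×10³) = 1.652×10⁻⁵ mm/N.
P = 0.953 / 1.652×10⁻⁵ = 57690 N = 57.69 kN, tensile.
σ_{copper} = P / A = 57690 / 2450 = 23.55 MPa.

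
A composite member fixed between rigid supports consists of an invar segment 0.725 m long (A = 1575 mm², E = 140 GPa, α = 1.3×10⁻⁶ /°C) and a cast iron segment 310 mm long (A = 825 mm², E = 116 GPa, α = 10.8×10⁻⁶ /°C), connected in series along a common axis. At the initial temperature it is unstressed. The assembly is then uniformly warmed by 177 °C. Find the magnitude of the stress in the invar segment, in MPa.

σ ≈ 73.9 MPa (compressive)

If the supports were absent, the total length change would be Σ αᵢΔT Lᵢ = 1.3×10⁻⁶×177×725 + 10.8×10⁻⁶×177×310 = 0.7594 mm.
The rigid supports impose zero overall length change; the single axial force P common to all segments must satisfy P Σ Lᵢ/(AᵢEᵢ) = δ_free.
The series flexibility is Σ Lᵢ/(AᵢEᵢ) = 725/(1575×140×10³) + 310/(825×116×10³) = 6.527×10⁻⁶ mm/N.
P = 0.7594 / 6.527×10⁻⁶ = 116300 N = 116.3 kN, compressive.
σ_{invar} = P / A = 116300 / 1575 = 73.87 MPa.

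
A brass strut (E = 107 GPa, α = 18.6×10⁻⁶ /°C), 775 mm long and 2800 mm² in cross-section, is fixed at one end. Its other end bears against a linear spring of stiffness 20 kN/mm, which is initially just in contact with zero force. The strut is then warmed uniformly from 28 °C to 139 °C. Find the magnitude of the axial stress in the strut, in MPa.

If the spring were absent the strut would lengthen by αΔT L = 18.6×10⁻⁶ × 111 × 775 = 1.6 mm.
With a force P in the spring, the elastic change of the strut is PL/(AE) and that of the spring is P/k; compatibility requires their sum to equal δ_free.
So P = δ_free / [L/(AE) + 1/k] = 1.6 / [ 775/(2800×107×10³) + 1/(20×10³) ].
P = 1.6 / 5.259×10⁻⁵ = 30430 N.
σ = P/A = 30430/2800 = 10.87 MPa.

σ ≈ 10.9 MPa (compressive)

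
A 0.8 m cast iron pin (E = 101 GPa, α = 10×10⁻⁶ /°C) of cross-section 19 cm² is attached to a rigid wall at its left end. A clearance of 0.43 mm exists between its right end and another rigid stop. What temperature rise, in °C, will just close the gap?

The gap closes when αΔT L = 0.43 mm, since the pin is still unstressed at that instant.
ΔT = 0.43 / (10×10⁻⁶ × 800) = 53.75 °C.

ΔT ≈ 53.8 °C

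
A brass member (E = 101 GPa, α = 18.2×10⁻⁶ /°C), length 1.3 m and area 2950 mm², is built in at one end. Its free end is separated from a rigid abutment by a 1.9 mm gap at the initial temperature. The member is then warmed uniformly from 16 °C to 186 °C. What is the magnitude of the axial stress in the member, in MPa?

σ ≈ 165 MPa (compressive)

Free thermal elongation = αΔT L = 18.2×10⁻⁶ × 170 × 1300 = 4.022 mm.
After closing the 1.9 mm clearance, 4.022 − 1.9 = 2.122 mm of expansion remains to be suppressed by the wall.
That suppressed elongation corresponds to σ = E·Δ/L = 101×10³ × 2.122/1300 = 164.9 MPa.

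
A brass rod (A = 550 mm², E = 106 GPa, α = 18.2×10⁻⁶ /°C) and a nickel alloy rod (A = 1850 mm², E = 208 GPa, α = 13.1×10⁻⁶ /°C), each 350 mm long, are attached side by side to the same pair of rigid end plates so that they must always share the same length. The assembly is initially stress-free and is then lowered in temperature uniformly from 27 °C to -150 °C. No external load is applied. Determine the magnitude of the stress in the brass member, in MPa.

σ ≈ 83.1 MPa (tensile)

The brass has the larger α, so on cooling it would change length more than the nickel alloy if both were free. The rigid plates force a common final length, so the brass is put into tension and the nickel alloy into compression, with equal and opposite forces P (no external load).
Setting the final lengths equal and cancelling L: (α₁ − α₂)ΔT = P/(A₁E₁) + P/(A₂E₂).
|α₁ − α₂|·ΔT = 5.1×10⁻⁶ × 177 = 0.0009027.
1/(A₁E₁) + 1/(A₂E₂) = 1/(550×106×10³) + 1/(1850×208×10³) = 1.975×10⁻⁸ N⁻¹.
P = 0.0009027 / 1.975×10⁻⁸ = 45700 N = 45.7 kN.
σ_{brass} = P/A₁ = 45700/550 = 83.1 MPa, tensile.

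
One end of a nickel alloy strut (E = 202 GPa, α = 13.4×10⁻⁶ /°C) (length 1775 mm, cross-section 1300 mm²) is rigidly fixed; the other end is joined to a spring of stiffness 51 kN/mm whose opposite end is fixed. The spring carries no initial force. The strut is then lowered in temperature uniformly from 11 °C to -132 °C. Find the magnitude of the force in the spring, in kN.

If the spring were absent the strut would shorten by αΔT L = 13.4×10⁻⁶ × 143 × 1775 = 3.401 mm.
Let P be the tensile force in the spring. The strut extends elastically by PL/(AE) and the spring stretches by P/k; together these equal δ_free.
So P = δ_free / [L/(AE) + 1/k] = 3.401 / [ 1775/(1300×202×10³) + 1/(51×10³) ].
P = 3.401 / 2.637×10⁻⁵ = 129000 N.

P ≈ 129 kN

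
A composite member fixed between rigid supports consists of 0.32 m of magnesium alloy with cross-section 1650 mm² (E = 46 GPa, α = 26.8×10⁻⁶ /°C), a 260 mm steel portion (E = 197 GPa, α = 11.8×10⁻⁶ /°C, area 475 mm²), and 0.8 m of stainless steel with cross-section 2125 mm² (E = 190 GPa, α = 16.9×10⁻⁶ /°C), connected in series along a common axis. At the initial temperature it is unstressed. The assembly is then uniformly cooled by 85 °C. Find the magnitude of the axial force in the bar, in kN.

P ≈ 238 kN (tensile)

Free thermal contraction of the whole bar: Σ αᵢΔT Lᵢ = 26.8×10⁻⁶×85×320 + 11.8×10⁻⁶×85×260 + 16.9×10⁻⁶×85×800 = 2.139 mm.
The rigid supports impose zero overall length change; the single axial force P common to all segments must satisfy P Σ Lᵢ/(AᵢEᵢ) = δ_free.
The series flexibility is Σ Lᵢ/(AᵢEᵢ) = 320/(1650×46×10³) + 260/(475×197×10³) + 800/(2125×190×10³) = 8.976×10⁻⁶ mm/N.
Hence P = δ_free / Σ(L/AE) = 2.139/8.976×10⁻⁶ = 238.3 kN (tensile).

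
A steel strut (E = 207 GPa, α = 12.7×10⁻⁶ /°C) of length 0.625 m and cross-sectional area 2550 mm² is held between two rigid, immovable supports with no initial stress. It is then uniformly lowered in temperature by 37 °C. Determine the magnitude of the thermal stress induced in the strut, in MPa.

With length fixed, the mechanical strain must cancel the thermal strain αΔT = 12.7×10⁻⁶ × 37 = 469.9×10⁻⁶.
σ = EαΔT = 207×10³ × 12.7×10⁻⁶ × 37 = 97.27 MPa (tensile; the strut is trying to contract).

σ ≈ 97.3 MPa (tensile)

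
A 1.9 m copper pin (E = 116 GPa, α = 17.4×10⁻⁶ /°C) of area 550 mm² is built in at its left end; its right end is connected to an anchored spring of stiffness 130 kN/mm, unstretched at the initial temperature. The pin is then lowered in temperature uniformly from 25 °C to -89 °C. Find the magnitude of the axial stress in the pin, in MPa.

If the spring were absent the pin would shorten by αΔT L = 17.4×10⁻⁶ × 114 × 1900 = 3.769 mm.
Let P be the tensile force in the spring. The pin extends elastically by PL/(AE) and the spring stretches by P/k; together these equal δ_free.
So P = δ_free / [L/(AE) + 1/k] = 3.769 / [ 1900/(550×116×10³) + 1/(130×10³) ].
P = 3.769 / 3.747×10⁻⁵ = 100600 N.
σ = P/A = 100600/550 = 182.9 MPa.

σ ≈ 183 MPa (tensile)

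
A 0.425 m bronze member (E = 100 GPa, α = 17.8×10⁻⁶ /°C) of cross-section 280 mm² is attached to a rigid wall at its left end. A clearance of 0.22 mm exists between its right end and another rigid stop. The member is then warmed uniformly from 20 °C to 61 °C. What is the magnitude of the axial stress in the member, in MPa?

σ ≈ 21.2 MPa (compressive)

If the wall were absent the member would grow by αΔT L = 17.8×10⁻⁶ × 41 × 425 = 0.3102 mm.
The gap closes (δ_free > 0.22 mm) and the wall then resists a further 0.3102 − 0.22 = 0.09016 mm of expansion.
So σ = E(δ_free − g)/L = 100×10³ × 0.09016/425 = 21.22 MPa.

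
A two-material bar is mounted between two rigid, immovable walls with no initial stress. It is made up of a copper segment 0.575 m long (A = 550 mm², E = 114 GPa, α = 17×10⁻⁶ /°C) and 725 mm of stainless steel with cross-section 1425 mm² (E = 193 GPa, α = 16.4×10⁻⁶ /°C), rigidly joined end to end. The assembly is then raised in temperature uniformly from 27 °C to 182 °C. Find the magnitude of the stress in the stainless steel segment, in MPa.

σ ≈ 200 MPa (compressive)

With the walls removed the bar would change length by δ_free = Σ αᵢΔT Lᵢ = 17×10⁻⁶×155×575 + 16.4×10⁻⁶×155×725 = 3.358 mm.
The rigid supports impose zero overall length change; the single axial force P common to all segments must satisfy P Σ Lᵢ/(AᵢEᵢ) = δ_free.
Σ Lᵢ/(AᵢEᵢ) = 575/(550×114×10³) + 725/(1425×193×10³) = 1.181×10⁻⁵ mm/N.
So P = 3.358 / 1.181×10⁻⁵ = 284.4 kN, compressive.
σ_{stainless steel} = P / A = 284400 / 1425 = 199.6 MPa.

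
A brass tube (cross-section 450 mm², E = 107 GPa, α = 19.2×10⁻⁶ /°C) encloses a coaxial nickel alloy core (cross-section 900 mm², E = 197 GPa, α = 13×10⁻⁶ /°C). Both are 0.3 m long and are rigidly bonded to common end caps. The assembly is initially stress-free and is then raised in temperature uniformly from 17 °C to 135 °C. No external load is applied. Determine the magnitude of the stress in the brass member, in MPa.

Equilibrium of a rigid end plate with no external load gives equal and opposite internal forces ±P in the two members. Since α_{brass} > α_{nickel alloy}, heating drives the brass into compression and the nickel alloy into tension.
Setting the final lengths equal and cancelling L: (α₁ − α₂)ΔT = P/(A₁E₁) + P/(A₂E₂).
|α₁ − α₂|·ΔT = 6.2×10⁻⁶ × 118 = 0.0007316.
1/(A₁E₁) + 1/(A₂E₂) = 1/(450×107×10³) + 1/(900×197×10³) = 2.641×10⁻⁸ N⁻¹.
P = 0.0007316 / 2.641×10⁻⁸ = 27700 N = 27.7 kN.
σ_{brass} = P/A₁ = 27700/450 = 61.56 MPa, compressive.

σ ≈ 61.6 MPa (compressive)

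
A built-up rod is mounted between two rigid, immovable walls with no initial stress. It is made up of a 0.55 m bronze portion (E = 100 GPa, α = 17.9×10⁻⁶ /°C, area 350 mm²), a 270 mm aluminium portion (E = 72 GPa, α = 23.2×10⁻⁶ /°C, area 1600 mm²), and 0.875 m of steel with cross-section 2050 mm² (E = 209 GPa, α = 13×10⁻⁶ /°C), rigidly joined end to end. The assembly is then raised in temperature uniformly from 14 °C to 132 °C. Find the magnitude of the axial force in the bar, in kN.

With the walls removed the bar would change length by δ_free = Σ αᵢΔT Lᵢ = 17.9×10⁻⁶×118×550 + 23.2×10⁻⁶×118×270 + 13×10⁻⁶×118×875 = 3.243 mm.
The rigid supports impose zero overall length change; the single axial force P common to all segments must satisfy P Σ Lᵢ/(AᵢEᵢ) = δ_free.
Σ Lᵢ/(AᵢEᵢ) = 550/(350×100×10³) + 270/(1600×72×10³) + 875/(2050×209×10³) = 2.01×10⁻⁵ mm/N.
So P = 3.243 / 2.01×10⁻⁵ = 161.3 kN, compressive.

P ≈ 161 kN (compressive)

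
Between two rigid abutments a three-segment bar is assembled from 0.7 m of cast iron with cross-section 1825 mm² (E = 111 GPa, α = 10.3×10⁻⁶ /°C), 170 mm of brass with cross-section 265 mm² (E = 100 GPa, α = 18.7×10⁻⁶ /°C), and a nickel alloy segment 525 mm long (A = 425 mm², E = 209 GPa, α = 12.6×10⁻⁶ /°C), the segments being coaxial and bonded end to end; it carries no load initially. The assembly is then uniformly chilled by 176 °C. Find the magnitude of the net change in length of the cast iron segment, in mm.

With the walls removed the bar would change length by δ_free = Σ αᵢΔT Lᵢ = 10.3×10⁻⁶×176×700 + 18.7×10⁻⁶×176×170 + 12.6×10⁻⁶×176×525 = 2.993 mm.
Since the ends are fixed, an axial force P builds up, equal in every segment, with P · Σ Lᵢ/(AᵢEᵢ) = δ_free.
Σ Lᵢ/(AᵢEᵢ) = 700/(1825×111×10³) + 170/(265×100×10³) + 525/(425×209×10³) = 1.578×10⁻⁵ mm/N.
Hence P = δ_free / Σ(L/AE) = 2.993/1.578×10⁻⁵ = 189.6 kN (tensile).
For the cast iron segment, free thermal change = 10.3×10⁻⁶×176×700 = 1.269 mm and elastic change from P = 189600×700/(1825×111×10³) = 0.6553 mm; these oppose, so the net change is 0.614 mm (segment shortens).

|ΔL| ≈ 0.614 mm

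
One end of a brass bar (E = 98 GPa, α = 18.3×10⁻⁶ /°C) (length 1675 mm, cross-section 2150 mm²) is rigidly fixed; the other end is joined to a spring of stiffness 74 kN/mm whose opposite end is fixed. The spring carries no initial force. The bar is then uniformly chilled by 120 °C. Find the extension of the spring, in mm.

δ ≈ 2.32 mm

If the spring were absent the bar would shorten by αΔT L = 18.3×10⁻⁶ × 120 × 1675 = 3.678 mm.
With a force P in the spring, the elastic change of the bar is PL/(AE) and that of the spring is P/k; compatibility requires their sum to equal δ_free.
P [ L/(AE) + 1/k ] = δ_free → P [ 1675/(2150×98×10³) + 1/(74×10³) ] = 3.678.
P = 3.678 / 2.146×10⁻⁵ = 171400 N.
Spring extension = P/k = 171400/(74×10³) = 2.316 mm.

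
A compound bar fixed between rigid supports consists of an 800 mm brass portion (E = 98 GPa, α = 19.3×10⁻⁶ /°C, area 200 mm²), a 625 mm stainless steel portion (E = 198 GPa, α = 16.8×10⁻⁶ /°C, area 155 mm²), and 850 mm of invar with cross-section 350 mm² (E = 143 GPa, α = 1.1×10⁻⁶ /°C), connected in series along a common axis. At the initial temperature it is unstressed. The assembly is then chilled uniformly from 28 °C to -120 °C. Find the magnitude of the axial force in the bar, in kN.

P ≈ 50.9 kN (tensile)

With the walls removed the bar would change length by δ_free = Σ αᵢΔT Lᵢ = 19.3×10⁻⁶×148×800 + 16.8×10⁻⁶×148×625 + 1.1×10⁻⁶×148×850 = 3.978 mm.
The rigid supports impose zero overall length change; the single axial force P common to all segments must satisfy P Σ Lᵢ/(AᵢEᵢ) = δ_free.
The series flexibility is Σ Lᵢ/(AᵢEᵢ) = 800/(200×98×10³) + 625/(155×198×10³) + 850/(350×143×10³) = 7.816×10⁻⁵ mm/N.
P = 3.978 / 7.816×10⁻⁵ = 50890 N = 50.89 kN, tensile.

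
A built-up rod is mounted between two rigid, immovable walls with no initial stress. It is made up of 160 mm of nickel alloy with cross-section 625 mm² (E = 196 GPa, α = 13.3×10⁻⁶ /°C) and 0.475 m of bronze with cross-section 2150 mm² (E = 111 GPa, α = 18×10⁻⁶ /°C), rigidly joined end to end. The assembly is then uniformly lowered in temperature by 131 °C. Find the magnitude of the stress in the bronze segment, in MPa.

σ ≈ 197 MPa (tensile)

Free thermal contraction of the whole bar: Σ αᵢΔT Lᵢ = 13.3×10⁻⁶×131×160 + 18×10⁻⁶×131×475 = 1.399 mm.
The rigid supports impose zero overall length change; the single axial force P common to all segments must satisfy P Σ Lᵢ/(AᵢEᵢ) = δ_free.
The series flexibility is Σ Lᵢ/(AᵢEᵢ) = 160/(625×196×10³) + 475/(2150×111×10³) = 3.296×10⁻⁶ mm/N.
Hence P = δ_free / Σ(L/AE) = 1.399/3.296×10⁻⁶ = 424.3 kN (tensile).
σ_{bronze} = P / A = 424300 / 2150 = 197.4 MPa.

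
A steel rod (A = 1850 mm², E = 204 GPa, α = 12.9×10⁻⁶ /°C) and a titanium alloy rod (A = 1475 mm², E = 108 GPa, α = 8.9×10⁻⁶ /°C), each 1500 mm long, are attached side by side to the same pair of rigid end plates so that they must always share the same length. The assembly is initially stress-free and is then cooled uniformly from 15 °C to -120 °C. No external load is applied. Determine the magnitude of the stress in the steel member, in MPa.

σ ≈ 32.7 MPa (tensile)

The steel has the larger α, so on cooling it would change length more than the titanium alloy if both were free. The rigid plates force a common final length, so the steel is put into tension and the titanium alloy into compression, with equal and opposite forces P (no external load).
Setting the final lengths equal and cancelling L: (α₁ − α₂)ΔT = P/(A₁E₁) + P/(A₂E₂).
|α₁ − α₂|·ΔT = 4×10⁻⁶ × 135 = 0.00054.
1/(A₁E₁) + 1/(A₂E₂) = 1/(1850×204×10³) + 1/(1475×108×10³) = 8.927×10⁻⁹ N⁻¹.
P = 0.00054 / 8.927×10⁻⁹ = 60490 N = 60.49 kN.
σ_{steel} = P/A₁ = 60490/1850 = 32.7 MPa, tensile.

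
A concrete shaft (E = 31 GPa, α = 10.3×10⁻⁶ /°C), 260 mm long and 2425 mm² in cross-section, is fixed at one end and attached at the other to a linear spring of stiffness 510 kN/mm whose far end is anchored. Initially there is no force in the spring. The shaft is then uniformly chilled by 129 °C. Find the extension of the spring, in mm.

Free thermal contraction: δ_free = αΔT L = 10.3×10⁻⁶ × 129 × 260 = 0.3455 mm.
Let P be the tensile force in the spring. The shaft extends elastically by PL/(AE) and the spring stretches by P/k; together these equal δ_free.
P [ L/(AE) + 1/k ] = δ_free → P [ 260/(2425×31×10³) + 1/(510×10³) ] = 0.3455.
P = 0.3455 / 5.419×10⁻⁶ = 63750 N.
Spring extension = P/k = 63750/(510×10³) = 0.125 mm.

δ ≈ 0.125 mm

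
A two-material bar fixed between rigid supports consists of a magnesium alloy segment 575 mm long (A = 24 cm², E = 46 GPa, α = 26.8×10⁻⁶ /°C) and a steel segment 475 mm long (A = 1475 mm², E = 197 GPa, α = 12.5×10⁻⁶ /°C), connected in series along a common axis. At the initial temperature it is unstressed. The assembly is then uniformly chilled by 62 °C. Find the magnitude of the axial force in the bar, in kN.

If the supports were absent, the total length change would be Σ αᵢΔT Lᵢ = 26.8×10⁻⁶×62×575 + 12.5×10⁻⁶×62×475 = 1.324 mm.
The rigid supports impose zero overall length change; the single axial force P common to all segments must satisfy P Σ Lᵢ/(AᵢEᵢ) = δ_free.
Σ Lᵢ/(AᵢEᵢ) = 575/(2400×46×10³) + 475/(1475×197×10³) = 6.843×10⁻⁶ mm/N.
Hence P = δ_free / Σ(L/AE) = 1.324/6.843×10⁻⁶ = 193.4 kN (tensile).

P ≈ 193 kN (tensile)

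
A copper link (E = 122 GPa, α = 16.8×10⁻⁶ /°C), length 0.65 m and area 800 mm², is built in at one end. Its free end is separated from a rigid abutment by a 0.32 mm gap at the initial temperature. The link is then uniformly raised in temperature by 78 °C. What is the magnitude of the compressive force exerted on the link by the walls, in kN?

P ≈ 79.8 kN

Unrestrained expansion: δ_free = αΔT L = 16.8×10⁻⁶ × 78 × 650 = 0.8518 mm.
The gap closes (δ_free > 0.32 mm) and the wall then resists a further 0.8518 − 0.32 = 0.5318 mm of expansion.
That suppressed elongation corresponds to σ = E·Δ/L = 122×10³ × 0.5318/650 = 99.81 MPa.
P = σA = 99.81 × 800 = 79.85 kN.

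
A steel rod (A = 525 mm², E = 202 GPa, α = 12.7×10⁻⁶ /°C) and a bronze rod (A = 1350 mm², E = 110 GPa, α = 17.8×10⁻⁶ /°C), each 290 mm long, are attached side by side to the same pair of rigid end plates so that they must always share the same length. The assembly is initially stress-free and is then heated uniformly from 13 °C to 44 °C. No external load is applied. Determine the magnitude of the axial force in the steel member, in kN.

The bronze has the larger α, so on heating it would change length more than the steel if both were free. The rigid plates force a common final length, so the bronze is put into compression and the steel into tension, with equal and opposite forces P (no external load).
Equating the net (thermal + elastic) strains gives |α₁ − α₂|·ΔT = P·[1/(A₁E₁) + 1/(A₂E₂)].
|α₁ − α₂|·ΔT = 5.1×10⁻⁶ × 31 = 0.0001581.
1/(A₁E₁) + 1/(A₂E₂) = 1/(525×202×10³) + 1/(1350×110×10³) = 1.616×10⁻⁸ N⁻¹.
So P = 0.0001581 / 1.616×10⁻⁸ = 9.781 kN.

P ≈ 9.78 kN (tensile in the steel)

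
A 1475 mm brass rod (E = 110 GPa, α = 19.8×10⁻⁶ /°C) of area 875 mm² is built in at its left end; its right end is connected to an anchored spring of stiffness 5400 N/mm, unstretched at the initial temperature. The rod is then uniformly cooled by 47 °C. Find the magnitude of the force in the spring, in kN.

Free thermal contraction: δ_free = αΔT L = 19.8×10⁻⁶ × 47 × 1475 = 1.373 mm.
With a force P in the spring, the elastic change of the rod is PL/(AE) and that of the spring is P/k; compatibility requires their sum to equal δ_free.
So P = δ_free / [L/(AE) + 1/k] = 1.373 / [ 1475/(875×110×10³) + 1/(5400) ].
P = 1.373 / 0.0002005 = 6846 N.

P ≈ 6.85 kN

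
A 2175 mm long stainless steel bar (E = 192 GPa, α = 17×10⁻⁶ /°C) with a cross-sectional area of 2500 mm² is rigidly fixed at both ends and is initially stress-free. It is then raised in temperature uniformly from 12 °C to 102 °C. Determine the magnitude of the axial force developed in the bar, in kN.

The ends cannot move, so σ = EαΔT = 192×10³ × 17×10⁻⁶ × 90 = 293.8 MPa.
Then P = σA = 293.8 × 2500 mm² = 734.4 kN, compressive.

P ≈ 734 kN (compressive)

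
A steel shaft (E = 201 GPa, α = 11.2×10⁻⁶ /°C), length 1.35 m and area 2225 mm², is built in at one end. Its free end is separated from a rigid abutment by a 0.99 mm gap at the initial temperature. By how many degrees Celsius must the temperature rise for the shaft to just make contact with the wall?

Contact occurs when the free expansion equals the gap: αΔT L = 0.99 mm.
So ΔT = g/(αL) = 0.99/(11.2×10⁻⁶ × 1350) = 65.48 °C.

ΔT ≈ 65.5 °C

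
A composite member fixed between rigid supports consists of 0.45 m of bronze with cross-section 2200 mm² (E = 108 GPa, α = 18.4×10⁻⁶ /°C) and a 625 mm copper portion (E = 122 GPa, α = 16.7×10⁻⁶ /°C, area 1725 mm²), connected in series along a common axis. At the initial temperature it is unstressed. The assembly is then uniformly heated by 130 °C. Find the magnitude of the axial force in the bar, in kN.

P ≈ 500 kN (compressive)

With the walls removed the bar would change length by δ_free = Σ αᵢΔT Lᵢ = 18.4×10⁻⁶×130×450 + 16.7×10⁻⁶×130×625 = 2.433 mm.
The rigid supports impose zero overall length change; the single axial force P common to all segments must satisfy P Σ Lᵢ/(AᵢEᵢ) = δ_free.
The series flexibility is Σ Lᵢ/(AᵢEᵢ) = 450/(2200×108×10³) + 625/(1725×122×10³) = 4.864×10⁻⁶ mm/N.
P = 2.433 / 4.864×10⁻⁶ = 500300 N = 500.3 kN, compressive.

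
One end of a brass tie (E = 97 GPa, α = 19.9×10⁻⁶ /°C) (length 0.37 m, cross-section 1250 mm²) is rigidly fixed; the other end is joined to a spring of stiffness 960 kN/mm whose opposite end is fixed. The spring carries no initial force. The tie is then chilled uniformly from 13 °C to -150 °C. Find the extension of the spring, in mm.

δ ≈ 0.305 mm

The unrestrained thermal change is αΔT L = 19.9×10⁻⁶ × 163 × 370 = 1.2 mm.
Let P be the tensile force in the spring. The tie extends elastically by PL/(AE) and the spring stretches by P/k; together these equal δ_free.
P [ L/(AE) + 1/k ] = δ_free → P [ 370/(1250×97×10³) + 1/(960×10³) ] = 1.2.
P = 1.2 / 4.093×10⁻⁶ = 293200 N.
Spring extension = P/k = 293200/(960×10³) = 0.3054 mm.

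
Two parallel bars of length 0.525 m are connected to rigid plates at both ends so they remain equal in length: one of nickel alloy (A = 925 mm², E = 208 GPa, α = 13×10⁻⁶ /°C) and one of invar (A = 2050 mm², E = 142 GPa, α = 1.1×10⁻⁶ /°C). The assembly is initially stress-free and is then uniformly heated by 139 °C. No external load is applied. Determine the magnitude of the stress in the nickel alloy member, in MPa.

Equilibrium of a rigid end plate with no external load gives equal and opposite internal forces ±P in the two members. Since α_{nickel alloy} > α_{invar}, heating drives the nickel alloy into compression and the invar into tension.
Compatibility of the two members (thermal + elastic change equal): (α₁ − α₂)ΔT = P·[1/(A₁E₁) + 1/(A₂E₂)].
|α₁ − α₂|·ΔT = 11.9×10⁻⁶ × 139 = 0.001654.
1/(A₁E₁) + 1/(A₂E₂) = 1/(925×208×10³) + 1/(2050×142×10³) = 8.633×10⁻⁹ N⁻¹.
So P = 0.001654 / 8.633×10⁻⁹ = 191.6 kN.
σ_{nickel alloy} = P/A₁ = 191600/925 = 207.1 MPa, compressive.

σ ≈ 207 MPa (compressive)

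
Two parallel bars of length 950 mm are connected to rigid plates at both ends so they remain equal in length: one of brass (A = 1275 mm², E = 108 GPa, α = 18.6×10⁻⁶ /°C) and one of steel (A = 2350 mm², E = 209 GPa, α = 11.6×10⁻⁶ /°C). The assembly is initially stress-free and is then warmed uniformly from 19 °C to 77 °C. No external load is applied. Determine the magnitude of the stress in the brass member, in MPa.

The brass has the larger α, so on heating it would change length more than the steel if both were free. The rigid plates force a common final length, so the brass is put into compression and the steel into tension, with equal and opposite forces P (no external load).
Compatibility of the two members (thermal + elastic change equal): (α₁ − α₂)ΔT = P·[1/(A₁E₁) + 1/(A₂E₂)].
|α₁ − α₂|·ΔT = 7×10⁻⁶ × 58 = 0.000406.
1/(A₁E₁) + 1/(A₂E₂) = 1/(1275×108×10³) + 1/(2350×209×10³) = 9.298×10⁻⁹ N⁻¹.
So P = 0.000406 / 9.298×10⁻⁹ = 43.66 kN.
σ_{brass} = P/A₁ = 43660/1275 = 34.25 MPa, compressive.

σ ≈ 34.2 MPa (compressive)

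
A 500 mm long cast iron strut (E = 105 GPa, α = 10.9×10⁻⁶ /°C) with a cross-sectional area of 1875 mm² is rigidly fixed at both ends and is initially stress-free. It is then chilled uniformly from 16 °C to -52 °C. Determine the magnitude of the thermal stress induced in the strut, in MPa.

σ ≈ 77.8 MPa (tensile)

Because both ends are immovable the net strain is zero, and the suppressed thermal strain is αΔT = 10.9×10⁻⁶ × 68 = 741.2×10⁻⁶.
Hence σ = E·αΔT = 105×10³ × 741.2×10⁻⁶ = 77.83 MPa, tensile.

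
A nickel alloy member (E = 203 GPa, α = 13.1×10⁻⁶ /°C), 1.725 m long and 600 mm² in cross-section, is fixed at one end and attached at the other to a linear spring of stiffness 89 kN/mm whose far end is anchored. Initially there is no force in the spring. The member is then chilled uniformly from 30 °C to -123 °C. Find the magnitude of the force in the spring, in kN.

If the spring were absent the member would shorten by αΔT L = 13.1×10⁻⁶ × 153 × 1725 = 3.457 mm.
With a force P in the spring, the elastic change of the member is PL/(AE) and that of the spring is P/k; compatibility requires their sum to equal δ_free.
P [ L/(AE) + 1/k ] = δ_free → P [ 1725/(600×203×10³) + 1/(89×10³) ] = 3.457.
P = 3.457 / 2.54×10⁻⁵ = 136100 N.

P ≈ 136 kN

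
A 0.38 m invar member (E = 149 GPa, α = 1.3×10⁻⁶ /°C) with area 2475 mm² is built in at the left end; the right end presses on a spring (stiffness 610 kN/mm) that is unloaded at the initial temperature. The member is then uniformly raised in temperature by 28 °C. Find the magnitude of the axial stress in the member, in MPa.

σ ≈ 2.09 MPa (compressive)

If the spring were absent the member would lengthen by αΔT L = 1.3×10⁻⁶ × 28 × 380 = 0.01383 mm.
With a force P in the spring, the elastic change of the member is PL/(AE) and that of the spring is P/k; compatibility requires their sum to equal δ_free.
P [ L/(AE) + 1/k ] = δ_free → P [ 380/(2475×149×10³) + 1/(610×10³) ] = 0.01383.
P = 0.01383 / 2.67×10⁻⁶ = 5181 N.
σ = P/A = 5181/2475 = 2.093 MPa.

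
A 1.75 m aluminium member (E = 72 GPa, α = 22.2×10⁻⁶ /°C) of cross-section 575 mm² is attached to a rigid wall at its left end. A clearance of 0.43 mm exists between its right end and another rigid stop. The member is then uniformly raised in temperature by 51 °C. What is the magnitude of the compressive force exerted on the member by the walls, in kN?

Free thermal elongation = αΔT L = 22.2×10⁻⁶ × 51 × 1750 = 1.981 mm.
The gap closes (δ_free > 0.43 mm) and the wall then resists a further 1.981 − 0.43 = 1.551 mm of expansion.
Compatibility: PL/(AE) = 1.551 mm, so σ = P/A = E × (1.551/1750) = 63.83 MPa.
Force on the wall = σA = 63.83 × 575 mm² = 36.7 kN.

P ≈ 36.7 kN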